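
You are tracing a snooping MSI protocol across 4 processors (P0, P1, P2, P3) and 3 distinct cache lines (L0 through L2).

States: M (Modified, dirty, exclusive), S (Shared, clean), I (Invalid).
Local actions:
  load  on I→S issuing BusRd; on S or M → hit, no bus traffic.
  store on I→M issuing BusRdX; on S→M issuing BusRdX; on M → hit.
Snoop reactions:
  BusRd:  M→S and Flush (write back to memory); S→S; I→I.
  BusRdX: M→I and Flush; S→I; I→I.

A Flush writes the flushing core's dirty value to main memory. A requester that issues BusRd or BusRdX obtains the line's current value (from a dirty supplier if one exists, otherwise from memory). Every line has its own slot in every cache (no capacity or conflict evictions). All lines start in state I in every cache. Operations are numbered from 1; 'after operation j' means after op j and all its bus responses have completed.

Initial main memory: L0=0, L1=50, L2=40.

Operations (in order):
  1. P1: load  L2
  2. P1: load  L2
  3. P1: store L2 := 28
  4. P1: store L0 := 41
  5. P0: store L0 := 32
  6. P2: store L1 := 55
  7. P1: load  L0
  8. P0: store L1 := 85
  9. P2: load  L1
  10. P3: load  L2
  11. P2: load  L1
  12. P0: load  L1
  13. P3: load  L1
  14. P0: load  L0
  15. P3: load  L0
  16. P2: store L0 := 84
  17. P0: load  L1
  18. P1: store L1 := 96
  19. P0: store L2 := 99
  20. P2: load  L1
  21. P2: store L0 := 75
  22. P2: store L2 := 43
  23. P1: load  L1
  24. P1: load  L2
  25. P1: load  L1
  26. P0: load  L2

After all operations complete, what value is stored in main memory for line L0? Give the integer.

step 1: P1: load  L2  ⟶  ISII  (L2)  txn=BusRd  M[L2]=40
step 2: P1: load  L2  ⟶  ISII  (L2)  txn=∅  M[L2]=40
step 3: P1: store L2 := 28  ⟶  IMII  (L2)  txn=BusRdX  M[L2]=40
step 4: P1: store L0 := 41  ⟶  IMII  (L0)  txn=BusRdX  M[L0]=0
step 5: P0: store L0 := 32  ⟶  MIII  (L0)  txn=BusRdX+Flush  M[L0]=41
step 6: P2: store L1 := 55  ⟶  IIMI  (L1)  txn=BusRdX  M[L1]=50
step 7: P1: load  L0  ⟶  SSII  (L0)  txn=BusRd+Flush  M[L0]=32
step 8: P0: store L1 := 85  ⟶  MIII  (L1)  txn=BusRdX+Flush  M[L1]=55
step 9: P2: load  L1  ⟶  SISI  (L1)  txn=BusRd+Flush  M[L1]=85
step 10: P3: load  L2  ⟶  ISIS  (L2)  txn=BusRd+Flush  M[L2]=28
step 11: P2: load  L1  ⟶  SISI  (L1)  txn=∅  M[L1]=85
step 12: P0: load  L1  ⟶  SISI  (L1)  txn=∅  M[L1]=85
step 13: P3: load  L1  ⟶  SISS  (L1)  txn=BusRd  M[L1]=85
step 14: P0: load  L0  ⟶  SSII  (L0)  txn=∅  M[L0]=32
step 15: P3: load  L0  ⟶  SSIS  (L0)  txn=BusRd  M[L0]=32
step 16: P2: store L0 := 84  ⟶  IIMI  (L0)  txn=BusRdX  M[L0]=32
step 17: P0: load  L1  ⟶  SISS  (L1)  txn=∅  M[L1]=85
step 18: P1: store L1 := 96  ⟶  IMII  (L1)  txn=BusRdX  M[L1]=85
step 19: P0: store L2 := 99  ⟶  MIII  (L2)  txn=BusRdX  M[L2]=28
step 20: P2: load  L1  ⟶  ISSI  (L1)  txn=BusRd+Flush  M[L1]=96
step 21: P2: store L0 := 75  ⟶  IIMI  (L0)  txn=∅  M[L0]=32
step 22: P2: store L2 := 43  ⟶  IIMI  (L2)  txn=BusRdX+Flush  M[L2]=99
step 23: P1: load  L1  ⟶  ISSI  (L1)  txn=∅  M[L1]=96
step 24: P1: load  L2  ⟶  ISSI  (L2)  txn=BusRd+Flush  M[L2]=43
step 25: P1: load  L1  ⟶  ISSI  (L1)  txn=∅  M[L1]=96
step 26: P0: load  L2  ⟶  SSSI  (L2)  txn=BusRd  M[L2]=43

memory[L0] = 32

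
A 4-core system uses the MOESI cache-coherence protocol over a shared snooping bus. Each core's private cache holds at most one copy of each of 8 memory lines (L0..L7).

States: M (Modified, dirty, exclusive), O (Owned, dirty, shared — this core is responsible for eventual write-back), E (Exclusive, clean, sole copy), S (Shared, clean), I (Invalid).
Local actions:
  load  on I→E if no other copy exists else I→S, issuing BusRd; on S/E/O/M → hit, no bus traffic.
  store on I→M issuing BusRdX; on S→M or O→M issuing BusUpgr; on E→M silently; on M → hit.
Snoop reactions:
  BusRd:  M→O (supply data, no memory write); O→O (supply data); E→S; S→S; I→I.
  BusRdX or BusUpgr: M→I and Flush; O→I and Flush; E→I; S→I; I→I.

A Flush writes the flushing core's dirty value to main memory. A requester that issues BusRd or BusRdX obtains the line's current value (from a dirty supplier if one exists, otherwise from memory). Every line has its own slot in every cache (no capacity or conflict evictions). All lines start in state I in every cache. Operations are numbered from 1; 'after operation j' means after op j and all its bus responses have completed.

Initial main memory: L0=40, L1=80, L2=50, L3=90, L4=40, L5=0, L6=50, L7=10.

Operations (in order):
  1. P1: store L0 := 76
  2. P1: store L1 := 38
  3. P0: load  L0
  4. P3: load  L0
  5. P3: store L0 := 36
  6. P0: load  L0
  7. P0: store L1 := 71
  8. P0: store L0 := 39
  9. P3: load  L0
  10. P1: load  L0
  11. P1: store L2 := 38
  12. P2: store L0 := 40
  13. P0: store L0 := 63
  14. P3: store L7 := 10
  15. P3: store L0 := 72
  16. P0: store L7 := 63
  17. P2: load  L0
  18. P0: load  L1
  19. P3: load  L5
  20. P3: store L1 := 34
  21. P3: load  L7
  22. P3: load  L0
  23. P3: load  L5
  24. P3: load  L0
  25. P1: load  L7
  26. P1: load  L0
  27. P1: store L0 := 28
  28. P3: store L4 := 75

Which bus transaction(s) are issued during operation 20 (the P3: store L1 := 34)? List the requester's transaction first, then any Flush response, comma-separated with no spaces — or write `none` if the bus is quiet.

bus = BusRdX,Flush

step 1: P1: store L0 := 76  ⟶  IMII  (L0)  txn=BusRdX  M[L0]=40
step 2: P1: store L1 := 38  ⟶  IMII  (L1)  txn=BusRdX  M[L1]=80
step 3: P0: load  L0  ⟶  SOII  (L0)  txn=BusRd  M[L0]=40
step 4: P3: load  L0  ⟶  SOIS  (L0)  txn=BusRd  M[L0]=40
step 5: P3: store L0 := 36  ⟶  IIIM  (L0)  txn=BusUpgr+Flush  M[L0]=76
step 6: P0: load  L0  ⟶  SIIO  (L0)  txn=BusRd  M[L0]=76
step 7: P0: store L1 := 71  ⟶  MIII  (L1)  txn=BusRdX+Flush  M[L1]=38
step 8: P0: store L0 := 39  ⟶  MIII  (L0)  txn=BusUpgr+Flush  M[L0]=36
step 9: P3: load  L0  ⟶  OIIS  (L0)  txn=BusRd  M[L0]=36
step 10: P1: load  L0  ⟶  OSIS  (L0)  txn=BusRd  M[L0]=36
step 11: P1: store L2 := 38  ⟶  IMII  (L2)  txn=BusRdX  M[L2]=50
step 12: P2: store L0 := 40  ⟶  IIMI  (L0)  txn=BusRdX+Flush  M[L0]=39
step 13: P0: store L0 := 63  ⟶  MIII  (L0)  txn=BusRdX+Flush  M[L0]=40
step 14: P3: store L7 := 10  ⟶  IIIM  (L7)  txn=BusRdX  M[L7]=10
step 15: P3: store L0 := 72  ⟶  IIIM  (L0)  txn=BusRdX+Flush  M[L0]=63
step 16: P0: store L7 := 63  ⟶  MIII  (L7)  txn=BusRdX+Flush  M[L7]=10
step 17: P2: load  L0  ⟶  IISO  (L0)  txn=BusRd  M[L0]=63
step 18: P0: load  L1  ⟶  MIII  (L1)  txn=∅  M[L1]=38
step 19: P3: load  L5  ⟶  IIIE  (L5)  txn=BusRd  M[L5]=0
step 20: P3: store L1 := 34  ⟶  IIIM  (L1)  txn=BusRdX+Flush  M[L1]=71
step 21: P3: load  L7  ⟶  OIIS  (L7)  txn=BusRd  M[L7]=10
step 22: P3: load  L0  ⟶  IISO  (L0)  txn=∅  M[L0]=63
step 23: P3: load  L5  ⟶  IIIE  (L5)  txn=∅  M[L5]=0
step 24: P3: load  L0  ⟶  IISO  (L0)  txn=∅  M[L0]=63
step 25: P1: load  L7  ⟶  OSIS  (L7)  txn=BusRd  M[L7]=10
step 26: P1: load  L0  ⟶  ISSO  (L0)  txn=BusRd  M[L0]=63
step 27: P1: store L0 := 28  ⟶  IMII  (L0)  txn=BusUpgr+Flush  M[L0]=72
step 28: P3: store L4 := 75  ⟶  IIIM  (L4)  txn=BusRdX  M[L4]=40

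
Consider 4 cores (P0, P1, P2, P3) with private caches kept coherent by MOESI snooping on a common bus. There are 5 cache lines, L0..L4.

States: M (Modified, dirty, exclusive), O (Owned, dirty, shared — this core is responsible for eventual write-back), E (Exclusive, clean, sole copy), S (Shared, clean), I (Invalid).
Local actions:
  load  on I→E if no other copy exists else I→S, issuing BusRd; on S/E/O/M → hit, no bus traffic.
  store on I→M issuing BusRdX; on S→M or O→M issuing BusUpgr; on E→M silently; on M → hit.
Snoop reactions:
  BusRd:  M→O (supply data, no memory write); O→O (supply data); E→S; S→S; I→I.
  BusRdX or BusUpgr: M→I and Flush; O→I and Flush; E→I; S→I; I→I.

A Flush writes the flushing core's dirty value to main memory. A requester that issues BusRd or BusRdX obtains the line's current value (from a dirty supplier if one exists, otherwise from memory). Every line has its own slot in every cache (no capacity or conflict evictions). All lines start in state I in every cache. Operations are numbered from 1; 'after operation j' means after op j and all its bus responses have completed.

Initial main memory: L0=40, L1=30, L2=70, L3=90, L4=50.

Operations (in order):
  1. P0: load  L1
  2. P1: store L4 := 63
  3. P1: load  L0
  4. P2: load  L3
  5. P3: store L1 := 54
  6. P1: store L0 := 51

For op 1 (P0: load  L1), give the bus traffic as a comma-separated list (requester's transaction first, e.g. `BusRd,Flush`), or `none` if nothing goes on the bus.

[1] P0: load  L1 | P0:E(30), P1:I, P2:I, P3:I | bus: BusRd
[2] P1: store L4 := 63 | P0:I, P1:M(63), P2:I, P3:I | bus: BusRdX
[3] P1: load  L0 | P0:I, P1:E(40), P2:I, P3:I | bus: BusRd
[4] P2: load  L3 | P0:I, P1:I, P2:E(90), P3:I | bus: BusRd
[5] P3: store L1 := 54 | P0:I, P1:I, P2:I, P3:M(54) | bus: BusRdX
[6] P1: store L0 := 51 | P0:I, P1:M(51), P2:I, P3:I | bus: none

bus = BusRd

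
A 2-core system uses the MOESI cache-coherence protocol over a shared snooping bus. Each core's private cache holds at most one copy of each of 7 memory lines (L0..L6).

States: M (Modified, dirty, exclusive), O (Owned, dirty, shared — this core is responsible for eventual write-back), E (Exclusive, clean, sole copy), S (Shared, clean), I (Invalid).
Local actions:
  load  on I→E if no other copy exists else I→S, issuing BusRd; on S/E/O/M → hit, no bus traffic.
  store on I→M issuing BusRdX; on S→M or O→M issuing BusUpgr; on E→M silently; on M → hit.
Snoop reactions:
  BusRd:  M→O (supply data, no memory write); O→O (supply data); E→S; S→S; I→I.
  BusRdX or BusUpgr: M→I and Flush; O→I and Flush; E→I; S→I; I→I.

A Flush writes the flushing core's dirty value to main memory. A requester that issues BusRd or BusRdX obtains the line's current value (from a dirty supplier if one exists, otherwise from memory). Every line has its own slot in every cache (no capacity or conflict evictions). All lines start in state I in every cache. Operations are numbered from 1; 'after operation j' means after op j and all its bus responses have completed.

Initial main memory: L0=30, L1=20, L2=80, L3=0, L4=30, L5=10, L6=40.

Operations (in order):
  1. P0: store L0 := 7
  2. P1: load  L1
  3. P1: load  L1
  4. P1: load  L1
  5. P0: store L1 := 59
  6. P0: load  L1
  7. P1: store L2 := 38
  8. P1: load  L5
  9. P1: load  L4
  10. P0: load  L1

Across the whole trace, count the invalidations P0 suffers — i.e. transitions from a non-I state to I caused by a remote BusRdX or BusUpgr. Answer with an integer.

invalidations = 0

  op1 P0: store L0 := 7 → M/I on L0; bus BusRdX; mem=30
  op2 P1: load  L1 → I/E on L1; bus BusRd; mem=20
  op3 P1: load  L1 → I/E on L1; bus (none); mem=20
  op4 P1: load  L1 → I/E on L1; bus (none); mem=20
  op5 P0: store L1 := 59 → M/I on L1; bus BusRdX; mem=20
  op6 P0: load  L1 → M/I on L1; bus (none); mem=20
  op7 P1: store L2 := 38 → I/M on L2; bus BusRdX; mem=80
  op8 P1: load  L5 → I/E on L5; bus BusRd; mem=10
  op9 P1: load  L4 → I/E on L4; bus BusRd; mem=30
  op10 P0: load  L1 → M/I on L1; bus (none); mem=20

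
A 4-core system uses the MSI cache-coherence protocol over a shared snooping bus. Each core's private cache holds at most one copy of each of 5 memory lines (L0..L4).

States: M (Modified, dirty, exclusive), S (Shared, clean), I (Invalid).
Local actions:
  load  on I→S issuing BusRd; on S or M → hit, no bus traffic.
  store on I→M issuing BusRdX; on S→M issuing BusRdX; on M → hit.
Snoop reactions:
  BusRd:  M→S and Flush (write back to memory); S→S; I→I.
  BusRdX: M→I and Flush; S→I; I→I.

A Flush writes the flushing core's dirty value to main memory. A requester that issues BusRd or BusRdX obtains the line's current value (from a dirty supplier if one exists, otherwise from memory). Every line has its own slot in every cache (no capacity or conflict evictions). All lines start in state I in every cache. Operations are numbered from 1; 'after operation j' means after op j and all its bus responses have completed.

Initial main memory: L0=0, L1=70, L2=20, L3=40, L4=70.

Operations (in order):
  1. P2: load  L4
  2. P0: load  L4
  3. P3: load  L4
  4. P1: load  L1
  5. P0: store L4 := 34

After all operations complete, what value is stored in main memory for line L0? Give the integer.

memory[L0] = 0

  op1 P2: load  L4 → I/I/S/I on L4; bus BusRd; mem=70
  op2 P0: load  L4 → S/I/S/I on L4; bus BusRd; mem=70
  op3 P3: load  L4 → S/I/S/S on L4; bus BusRd; mem=70
  op4 P1: load  L1 → I/S/I/I on L1; bus BusRd; mem=70
  op5 P0: store L4 := 34 → M/I/I/I on L4; bus BusRdX; mem=70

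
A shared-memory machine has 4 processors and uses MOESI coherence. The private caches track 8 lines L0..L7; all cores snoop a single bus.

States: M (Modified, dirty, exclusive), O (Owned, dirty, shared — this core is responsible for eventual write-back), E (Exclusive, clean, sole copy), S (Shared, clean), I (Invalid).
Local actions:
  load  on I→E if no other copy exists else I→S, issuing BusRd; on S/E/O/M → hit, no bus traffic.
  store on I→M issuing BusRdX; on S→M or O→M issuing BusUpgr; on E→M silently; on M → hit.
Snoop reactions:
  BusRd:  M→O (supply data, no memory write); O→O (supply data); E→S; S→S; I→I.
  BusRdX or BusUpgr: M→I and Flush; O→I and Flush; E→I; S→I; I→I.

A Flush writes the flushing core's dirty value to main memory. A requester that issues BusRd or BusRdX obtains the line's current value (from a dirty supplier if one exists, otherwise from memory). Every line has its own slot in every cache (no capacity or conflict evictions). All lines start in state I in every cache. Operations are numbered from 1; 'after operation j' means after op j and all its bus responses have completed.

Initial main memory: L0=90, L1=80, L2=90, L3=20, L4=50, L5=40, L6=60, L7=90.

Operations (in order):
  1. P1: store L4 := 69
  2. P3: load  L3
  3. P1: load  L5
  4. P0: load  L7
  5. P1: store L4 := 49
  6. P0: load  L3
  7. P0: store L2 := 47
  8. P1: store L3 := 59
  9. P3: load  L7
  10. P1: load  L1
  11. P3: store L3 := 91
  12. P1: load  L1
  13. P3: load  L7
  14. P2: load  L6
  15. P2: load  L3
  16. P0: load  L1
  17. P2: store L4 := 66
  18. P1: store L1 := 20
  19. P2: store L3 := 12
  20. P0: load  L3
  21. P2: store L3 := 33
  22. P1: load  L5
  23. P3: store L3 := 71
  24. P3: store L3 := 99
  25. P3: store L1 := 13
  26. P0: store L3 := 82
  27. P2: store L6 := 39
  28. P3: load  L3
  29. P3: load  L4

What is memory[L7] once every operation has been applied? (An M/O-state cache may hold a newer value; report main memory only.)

[1] P1: store L4 := 69 | P0:I, P1:M(69), P2:I, P3:I | bus: BusRdX
[2] P3: load  L3 | P0:I, P1:I, P2:I, P3:E(20) | bus: BusRd
[3] P1: load  L5 | P0:I, P1:E(40), P2:I, P3:I | bus: BusRd
[4] P0: load  L7 | P0:E(90), P1:I, P2:I, P3:I | bus: BusRd
[5] P1: store L4 := 49 | P0:I, P1:M(49), P2:I, P3:I | bus: none
[6] P0: load  L3 | P0:S(20), P1:I, P2:I, P3:S(20) | bus: BusRd
[7] P0: store L2 := 47 | P0:M(47), P1:I, P2:I, P3:I | bus: BusRdX
[8] P1: store L3 := 59 | P0:I, P1:M(59), P2:I, P3:I | bus: BusRdX
[9] P3: load  L7 | P0:S(90), P1:I, P2:I, P3:S(90) | bus: BusRd
[10] P1: load  L1 | P0:I, P1:E(80), P2:I, P3:I | bus: BusRd
[11] P3: store L3 := 91 | P0:I, P1:I, P2:I, P3:M(91) | bus: BusRdX,Flush
[12] P1: load  L1 | P0:I, P1:E(80), P2:I, P3:I | bus: none
[13] P3: load  L7 | P0:S(90), P1:I, P2:I, P3:S(90) | bus: none
[14] P2: load  L6 | P0:I, P1:I, P2:E(60), P3:I | bus: BusRd
[15] P2: load  L3 | P0:I, P1:I, P2:S(91), P3:O(91) | bus: BusRd
[16] P0: load  L1 | P0:S(80), P1:S(80), P2:I, P3:I | bus: BusRd
[17] P2: store L4 := 66 | P0:I, P1:I, P2:M(66), P3:I | bus: BusRdX,Flush
[18] P1: store L1 := 20 | P0:I, P1:M(20), P2:I, P3:I | bus: BusUpgr
[19] P2: store L3 := 12 | P0:I, P1:I, P2:M(12), P3:I | bus: BusUpgr,Flush
[20] P0: load  L3 | P0:S(12), P1:I, P2:O(12), P3:I | bus: BusRd
[21] P2: store L3 := 33 | P0:I, P1:I, P2:M(33), P3:I | bus: BusUpgr
[22] P1: load  L5 | P0:I, P1:E(40), P2:I, P3:I | bus: none
[23] P3: store L3 := 71 | P0:I, P1:I, P2:I, P3:M(71) | bus: BusRdX,Flush
[24] P3: store L3 := 99 | P0:I, P1:I, P2:I, P3:M(99) | bus: none
[25] P3: store L1 := 13 | P0:I, P1:I, P2:I, P3:M(13) | bus: BusRdX,Flush
[26] P0: store L3 := 82 | P0:M(82), P1:I, P2:I, P3:I | bus: BusRdX,Flush
[27] P2: store L6 := 39 | P0:I, P1:I, P2:M(39), P3:I | bus: none
[28] P3: load  L3 | P0:O(82), P1:I, P2:I, P3:S(82) | bus: BusRd
[29] P3: load  L4 | P0:I, P1:I, P2:O(66), P3:S(66) | bus: BusRd

memory[L7] = 90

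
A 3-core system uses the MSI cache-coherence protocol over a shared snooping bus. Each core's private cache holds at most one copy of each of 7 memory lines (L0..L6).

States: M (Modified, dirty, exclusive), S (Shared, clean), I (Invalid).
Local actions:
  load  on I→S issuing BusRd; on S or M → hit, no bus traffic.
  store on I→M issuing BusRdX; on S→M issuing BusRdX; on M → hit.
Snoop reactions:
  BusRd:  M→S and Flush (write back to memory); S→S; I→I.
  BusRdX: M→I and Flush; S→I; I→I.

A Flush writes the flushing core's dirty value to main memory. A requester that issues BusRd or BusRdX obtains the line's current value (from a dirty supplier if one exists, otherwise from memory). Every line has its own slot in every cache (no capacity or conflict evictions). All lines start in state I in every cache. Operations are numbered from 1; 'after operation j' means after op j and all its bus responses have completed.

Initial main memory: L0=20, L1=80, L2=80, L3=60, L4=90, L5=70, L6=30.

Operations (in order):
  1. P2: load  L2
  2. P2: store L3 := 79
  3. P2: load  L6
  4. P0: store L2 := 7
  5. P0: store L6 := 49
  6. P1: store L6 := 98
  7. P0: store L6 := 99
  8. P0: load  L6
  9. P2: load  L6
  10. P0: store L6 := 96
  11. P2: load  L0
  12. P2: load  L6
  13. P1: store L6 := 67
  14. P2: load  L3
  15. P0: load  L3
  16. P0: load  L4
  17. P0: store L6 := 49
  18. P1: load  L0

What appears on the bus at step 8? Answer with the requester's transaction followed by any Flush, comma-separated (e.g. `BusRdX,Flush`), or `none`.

bus = none

step 1: P2: load  L2  ⟶  IIS  (L2)  txn=BusRd  M[L2]=80
step 2: P2: store L3 := 79  ⟶  IIM  (L3)  txn=BusRdX  M[L3]=60
step 3: P2: load  L6  ⟶  IIS  (L6)  txn=BusRd  M[L6]=30
step 4: P0: store L2 := 7  ⟶  MII  (L2)  txn=BusRdX  M[L2]=80
step 5: P0: store L6 := 49  ⟶  MII  (L6)  txn=BusRdX  M[L6]=30
step 6: P1: store L6 := 98  ⟶  IMI  (L6)  txn=BusRdX+Flush  M[L6]=49
step 7: P0: store L6 := 99  ⟶  MII  (L6)  txn=BusRdX+Flush  M[L6]=98
step 8: P0: load  L6  ⟶  MII  (L6)  txn=∅  M[L6]=98
step 9: P2: load  L6  ⟶  SIS  (L6)  txn=BusRd+Flush  M[L6]=99
step 10: P0: store L6 := 96  ⟶  MII  (L6)  txn=BusRdX  M[L6]=99
step 11: P2: load  L0  ⟶  IIS  (L0)  txn=BusRd  M[L0]=20
step 12: P2: load  L6  ⟶  SIS  (L6)  txn=BusRd+Flush  M[L6]=96
step 13: P1: store L6 := 67  ⟶  IMI  (L6)  txn=BusRdX  M[L6]=96
step 14: P2: load  L3  ⟶  IIM  (L3)  txn=∅  M[L3]=60
step 15: P0: load  L3  ⟶  SIS  (L3)  txn=BusRd+Flush  M[L3]=79
step 16: P0: load  L4  ⟶  SII  (L4)  txn=BusRd  M[L4]=90
step 17: P0: store L6 := 49  ⟶  MII  (L6)  txn=BusRdX+Flush  M[L6]=67
step 18: P1: load  L0  ⟶  ISS  (L0)  txn=BusRd  M[L0]=20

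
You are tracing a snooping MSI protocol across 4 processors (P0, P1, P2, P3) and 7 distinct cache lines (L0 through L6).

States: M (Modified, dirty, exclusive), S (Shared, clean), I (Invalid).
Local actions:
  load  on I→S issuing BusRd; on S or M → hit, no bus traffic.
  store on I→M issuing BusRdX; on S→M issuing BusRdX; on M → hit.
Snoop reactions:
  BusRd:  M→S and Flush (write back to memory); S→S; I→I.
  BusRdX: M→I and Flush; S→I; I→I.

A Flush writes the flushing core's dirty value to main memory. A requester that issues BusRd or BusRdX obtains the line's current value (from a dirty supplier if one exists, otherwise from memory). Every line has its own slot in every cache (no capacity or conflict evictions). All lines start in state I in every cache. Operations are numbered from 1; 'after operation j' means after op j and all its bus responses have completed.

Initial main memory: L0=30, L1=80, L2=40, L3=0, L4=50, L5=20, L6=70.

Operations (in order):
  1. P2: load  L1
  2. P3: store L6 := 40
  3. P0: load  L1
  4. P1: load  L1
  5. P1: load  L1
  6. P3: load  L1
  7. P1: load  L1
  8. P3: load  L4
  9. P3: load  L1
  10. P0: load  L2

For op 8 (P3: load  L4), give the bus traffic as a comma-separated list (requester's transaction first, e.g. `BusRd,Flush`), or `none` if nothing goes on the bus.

step 1: P2: load  L1  ⟶  IISI  (L1)  txn=BusRd  M[L1]=80
step 2: P3: store L6 := 40  ⟶  IIIM  (L6)  txn=BusRdX  M[L6]=70
step 3: P0: load  L1  ⟶  SISI  (L1)  txn=BusRd  M[L1]=80
step 4: P1: load  L1  ⟶  SSSI  (L1)  txn=BusRd  M[L1]=80
step 5: P1: load  L1  ⟶  SSSI  (L1)  txn=∅  M[L1]=80
step 6: P3: load  L1  ⟶  SSSS  (L1)  txn=BusRd  M[L1]=80
step 7: P1: load  L1  ⟶  SSSS  (L1)  txn=∅  M[L1]=80
step 8: P3: load  L4  ⟶  IIIS  (L4)  txn=BusRd  M[L4]=50
step 9: P3: load  L1  ⟶  SSSS  (L1)  txn=∅  M[L1]=80
step 10: P0: load  L2  ⟶  SIII  (L2)  txn=BusRd  M[L2]=40

bus = BusRd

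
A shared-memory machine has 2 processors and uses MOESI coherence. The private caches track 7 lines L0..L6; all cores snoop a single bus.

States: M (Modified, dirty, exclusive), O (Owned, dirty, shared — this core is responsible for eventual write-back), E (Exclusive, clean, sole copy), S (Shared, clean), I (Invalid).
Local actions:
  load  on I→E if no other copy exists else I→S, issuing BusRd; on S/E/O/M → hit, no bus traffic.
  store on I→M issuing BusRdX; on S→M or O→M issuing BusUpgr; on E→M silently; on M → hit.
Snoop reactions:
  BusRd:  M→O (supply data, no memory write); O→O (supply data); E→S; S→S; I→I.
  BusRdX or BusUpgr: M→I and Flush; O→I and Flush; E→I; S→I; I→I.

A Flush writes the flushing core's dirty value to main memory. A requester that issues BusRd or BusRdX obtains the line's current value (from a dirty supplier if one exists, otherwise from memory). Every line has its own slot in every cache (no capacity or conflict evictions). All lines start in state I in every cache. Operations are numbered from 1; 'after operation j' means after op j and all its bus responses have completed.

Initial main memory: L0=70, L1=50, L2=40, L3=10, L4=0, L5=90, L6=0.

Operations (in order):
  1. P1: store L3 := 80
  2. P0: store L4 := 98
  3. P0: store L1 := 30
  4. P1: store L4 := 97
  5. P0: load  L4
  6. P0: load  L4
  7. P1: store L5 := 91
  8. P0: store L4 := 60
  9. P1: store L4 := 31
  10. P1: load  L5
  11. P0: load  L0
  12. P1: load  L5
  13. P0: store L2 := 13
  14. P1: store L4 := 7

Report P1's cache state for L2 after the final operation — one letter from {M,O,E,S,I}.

state = I

[1] P1: store L3 := 80 | P0:I, P1:M(80) | bus: BusRdX
[2] P0: store L4 := 98 | P0:M(98), P1:I | bus: BusRdX
[3] P0: store L1 := 30 | P0:M(30), P1:I | bus: BusRdX
[4] P1: store L4 := 97 | P0:I, P1:M(97) | bus: BusRdX,Flush
[5] P0: load  L4 | P0:S(97), P1:O(97) | bus: BusRd
[6] P0: load  L4 | P0:S(97), P1:O(97) | bus: none
[7] P1: store L5 := 91 | P0:I, P1:M(91) | bus: BusRdX
[8] P0: store L4 := 60 | P0:M(60), P1:I | bus: BusUpgr,Flush
[9] P1: store L4 := 31 | P0:I, P1:M(31) | bus: BusRdX,Flush
[10] P1: load  L5 | P0:I, P1:M(91) | bus: none
[11] P0: load  L0 | P0:E(70), P1:I | bus: BusRd
[12] P1: load  L5 | P0:I, P1:M(91) | bus: none
[13] P0: store L2 := 13 | P0:M(13), P1:I | bus: BusRdX
[14] P1: store L4 := 7 | P0:I, P1:M(7) | bus: none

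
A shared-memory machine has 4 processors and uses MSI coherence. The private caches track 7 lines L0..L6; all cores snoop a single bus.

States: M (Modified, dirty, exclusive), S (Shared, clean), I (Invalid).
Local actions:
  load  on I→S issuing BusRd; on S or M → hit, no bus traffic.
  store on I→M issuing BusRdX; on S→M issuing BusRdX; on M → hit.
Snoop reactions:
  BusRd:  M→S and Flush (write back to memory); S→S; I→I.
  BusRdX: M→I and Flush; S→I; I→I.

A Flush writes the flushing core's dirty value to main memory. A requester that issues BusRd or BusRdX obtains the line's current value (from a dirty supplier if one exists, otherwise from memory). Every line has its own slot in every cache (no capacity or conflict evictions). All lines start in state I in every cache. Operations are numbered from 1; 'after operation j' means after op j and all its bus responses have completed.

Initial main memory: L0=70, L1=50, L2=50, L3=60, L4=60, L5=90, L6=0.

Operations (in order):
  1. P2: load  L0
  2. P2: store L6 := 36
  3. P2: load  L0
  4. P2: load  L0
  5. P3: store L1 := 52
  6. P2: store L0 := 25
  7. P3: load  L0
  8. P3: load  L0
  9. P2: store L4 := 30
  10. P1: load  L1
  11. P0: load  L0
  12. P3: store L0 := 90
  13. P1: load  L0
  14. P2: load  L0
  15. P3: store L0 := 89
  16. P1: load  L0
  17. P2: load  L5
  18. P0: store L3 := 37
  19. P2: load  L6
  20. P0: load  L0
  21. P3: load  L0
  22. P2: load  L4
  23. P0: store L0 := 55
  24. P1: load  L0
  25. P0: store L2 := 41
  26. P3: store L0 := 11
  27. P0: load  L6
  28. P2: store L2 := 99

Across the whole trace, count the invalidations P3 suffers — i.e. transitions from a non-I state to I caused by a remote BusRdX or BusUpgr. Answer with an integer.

  op1 P2: load  L0 → I/I/S/I on L0; bus BusRd; mem=70
  op2 P2: store L6 := 36 → I/I/M/I on L6; bus BusRdX; mem=0
  op3 P2: load  L0 → I/I/S/I on L0; bus (none); mem=70
  op4 P2: load  L0 → I/I/S/I on L0; bus (none); mem=70
  op5 P3: store L1 := 52 → I/I/I/M on L1; bus BusRdX; mem=50
  op6 P2: store L0 := 25 → I/I/M/I on L0; bus BusRdX; mem=70
  op7 P3: load  L0 → I/I/S/S on L0; bus BusRd Flush; mem=25
  op8 P3: load  L0 → I/I/S/S on L0; bus (none); mem=25
  op9 P2: store L4 := 30 → I/I/M/I on L4; bus BusRdX; mem=60
  op10 P1: load  L1 → I/S/I/S on L1; bus BusRd Flush; mem=52
  op11 P0: load  L0 → S/I/S/S on L0; bus BusRd; mem=25
  op12 P3: store L0 := 90 → I/I/I/M on L0; bus BusRdX; mem=25
  op13 P1: load  L0 → I/S/I/S on L0; bus BusRd Flush; mem=90
  op14 P2: load  L0 → I/S/S/S on L0; bus BusRd; mem=90
  op15 P3: store L0 := 89 → I/I/I/M on L0; bus BusRdX; mem=90
  op16 P1: load  L0 → I/S/I/S on L0; bus BusRd Flush; mem=89
  op17 P2: load  L5 → I/I/S/I on L5; bus BusRd; mem=90
  op18 P0: store L3 := 37 → M/I/I/I on L3; bus BusRdX; mem=60
  op19 P2: load  L6 → I/I/M/I on L6; bus (none); mem=0
  op20 P0: load  L0 → S/S/I/S on L0; bus BusRd; mem=89
  op21 P3: load  L0 → S/S/I/S on L0; bus (none); mem=89
  op22 P2: load  L4 → I/I/M/I on L4; bus (none); mem=60
  op23 P0: store L0 := 55 → M/I/I/I on L0; bus BusRdX; mem=89
  op24 P1: load  L0 → S/S/I/I on L0; bus BusRd Flush; mem=55
  op25 P0: store L2 := 41 → M/I/I/I on L2; bus BusRdX; mem=50
  op26 P3: store L0 := 11 → I/I/I/M on L0; bus BusRdX; mem=55
  op27 P0: load  L6 → S/I/S/I on L6; bus BusRd Flush; mem=36
  op28 P2: store L2 := 99 → I/I/M/I on L2; bus BusRdX Flush; mem=41

invalidations = 1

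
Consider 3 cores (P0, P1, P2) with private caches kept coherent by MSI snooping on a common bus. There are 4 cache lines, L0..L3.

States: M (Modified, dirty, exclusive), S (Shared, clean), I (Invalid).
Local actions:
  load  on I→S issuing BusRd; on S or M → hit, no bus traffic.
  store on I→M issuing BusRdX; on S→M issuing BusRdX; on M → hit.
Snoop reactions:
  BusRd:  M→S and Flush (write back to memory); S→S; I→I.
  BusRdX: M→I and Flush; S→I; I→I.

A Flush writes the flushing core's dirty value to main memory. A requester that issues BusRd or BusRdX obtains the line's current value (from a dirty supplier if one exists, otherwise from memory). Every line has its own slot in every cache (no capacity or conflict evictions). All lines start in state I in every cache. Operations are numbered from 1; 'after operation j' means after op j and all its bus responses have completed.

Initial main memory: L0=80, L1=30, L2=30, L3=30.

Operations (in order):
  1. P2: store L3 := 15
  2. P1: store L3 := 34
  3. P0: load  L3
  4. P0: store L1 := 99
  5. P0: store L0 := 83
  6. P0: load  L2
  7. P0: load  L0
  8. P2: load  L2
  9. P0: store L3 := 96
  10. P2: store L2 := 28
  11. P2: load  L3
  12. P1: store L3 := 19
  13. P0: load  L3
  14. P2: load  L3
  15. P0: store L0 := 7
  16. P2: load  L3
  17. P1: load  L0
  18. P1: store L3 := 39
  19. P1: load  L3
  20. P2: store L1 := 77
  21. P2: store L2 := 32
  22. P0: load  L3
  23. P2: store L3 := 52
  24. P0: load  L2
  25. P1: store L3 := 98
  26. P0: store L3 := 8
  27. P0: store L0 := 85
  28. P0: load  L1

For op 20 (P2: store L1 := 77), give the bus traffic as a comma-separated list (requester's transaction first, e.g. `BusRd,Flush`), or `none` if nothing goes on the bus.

step 1: P2: store L3 := 15  ⟶  IIM  (L3)  txn=BusRdX  M[L3]=30
step 2: P1: store L3 := 34  ⟶  IMI  (L3)  txn=BusRdX+Flush  M[L3]=15
step 3: P0: load  L3  ⟶  SSI  (L3)  txn=BusRd+Flush  M[L3]=34
step 4: P0: store L1 := 99  ⟶  MII  (L1)  txn=BusRdX  M[L1]=30
step 5: P0: store L0 := 83  ⟶  MII  (L0)  txn=BusRdX  M[L0]=80
step 6: P0: load  L2  ⟶  SII  (L2)  txn=BusRd  M[L2]=30
step 7: P0: load  L0  ⟶  MII  (L0)  txn=∅  M[L0]=80
step 8: P2: load  L2  ⟶  SIS  (L2)  txn=BusRd  M[L2]=30
step 9: P0: store L3 := 96  ⟶  MII  (L3)  txn=BusRdX  M[L3]=34
step 10: P2: store L2 := 28  ⟶  IIM  (L2)  txn=BusRdX  M[L2]=30
step 11: P2: load  L3  ⟶  SIS  (L3)  txn=BusRd+Flush  M[L3]=96
step 12: P1: store L3 := 19  ⟶  IMI  (L3)  txn=BusRdX  M[L3]=96
step 13: P0: load  L3  ⟶  SSI  (L3)  txn=BusRd+Flush  M[L3]=19
step 14: P2: load  L3  ⟶  SSS  (L3)  txn=BusRd  M[L3]=19
step 15: P0: store L0 := 7  ⟶  MII  (L0)  txn=∅  M[L0]=80
step 16: P2: load  L3  ⟶  SSS  (L3)  txn=∅  M[L3]=19
step 17: P1: load  L0  ⟶  SSI  (L0)  txn=BusRd+Flush  M[L0]=7
step 18: P1: store L3 := 39  ⟶  IMI  (L3)  txn=BusRdX  M[L3]=19
step 19: P1: load  L3  ⟶  IMI  (L3)  txn=∅  M[L3]=19
step 20: P2: store L1 := 77  ⟶  IIM  (L1)  txn=BusRdX+Flush  M[L1]=99
step 21: P2: store L2 := 32  ⟶  IIM  (L2)  txn=∅  M[L2]=30
step 22: P0: load  L3  ⟶  SSI  (L3)  txn=BusRd+Flush  M[L3]=39
step 23: P2: store L3 := 52  ⟶  IIM  (L3)  txn=BusRdX  M[L3]=39
step 24: P0: load  L2  ⟶  SIS  (L2)  txn=BusRd+Flush  M[L2]=32
step 25: P1: store L3 := 98  ⟶  IMI  (L3)  txn=BusRdX+Flush  M[L3]=52
step 26: P0: store L3 := 8  ⟶  MII  (L3)  txn=BusRdX+Flush  M[L3]=98
step 27: P0: store L0 := 85  ⟶  MII  (L0)  txn=BusRdX  M[L0]=7
step 28: P0: load  L1  ⟶  SIS  (L1)  txn=BusRd+Flush  M[L1]=77

bus = BusRdX,Flush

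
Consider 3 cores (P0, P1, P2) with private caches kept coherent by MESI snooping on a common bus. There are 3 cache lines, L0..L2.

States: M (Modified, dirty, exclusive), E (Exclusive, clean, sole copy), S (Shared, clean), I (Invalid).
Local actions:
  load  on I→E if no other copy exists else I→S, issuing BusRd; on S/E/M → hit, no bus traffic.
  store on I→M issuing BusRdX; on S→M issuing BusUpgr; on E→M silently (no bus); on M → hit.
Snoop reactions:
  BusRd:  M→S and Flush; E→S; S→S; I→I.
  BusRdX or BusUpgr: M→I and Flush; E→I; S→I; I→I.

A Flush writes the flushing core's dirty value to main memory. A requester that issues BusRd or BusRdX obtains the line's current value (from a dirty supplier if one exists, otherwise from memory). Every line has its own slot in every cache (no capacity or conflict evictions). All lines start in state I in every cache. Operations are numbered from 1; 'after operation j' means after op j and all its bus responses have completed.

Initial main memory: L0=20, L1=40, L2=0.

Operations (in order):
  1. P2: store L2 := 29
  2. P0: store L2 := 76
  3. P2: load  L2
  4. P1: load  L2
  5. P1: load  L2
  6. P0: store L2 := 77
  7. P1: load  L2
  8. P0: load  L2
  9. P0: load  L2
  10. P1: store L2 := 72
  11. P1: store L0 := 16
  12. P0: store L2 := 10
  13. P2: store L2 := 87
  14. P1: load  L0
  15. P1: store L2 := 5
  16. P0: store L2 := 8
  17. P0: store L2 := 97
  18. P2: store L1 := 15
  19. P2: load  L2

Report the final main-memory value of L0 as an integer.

memory[L0] = 20

[1] P2: store L2 := 29 | P0:I, P1:I, P2:M(29) | bus: BusRdX
[2] P0: store L2 := 76 | P0:M(76), P1:I, P2:I | bus: BusRdX,Flush
[3] P2: load  L2 | P0:S(76), P1:I, P2:S(76) | bus: BusRd,Flush
[4] P1: load  L2 | P0:S(76), P1:S(76), P2:S(76) | bus: BusRd
[5] P1: load  L2 | P0:S(76), P1:S(76), P2:S(76) | bus: none
[6] P0: store L2 := 77 | P0:M(77), P1:I, P2:I | bus: BusUpgr
[7] P1: load  L2 | P0:S(77), P1:S(77), P2:I | bus: BusRd,Flush
[8] P0: load  L2 | P0:S(77), P1:S(77), P2:I | bus: none
[9] P0: load  L2 | P0:S(77), P1:S(77), P2:I | bus: none
[10] P1: store L2 := 72 | P0:I, P1:M(72), P2:I | bus: BusUpgr
[11] P1: store L0 := 16 | P0:I, P1:M(16), P2:I | bus: BusRdX
[12] P0: store L2 := 10 | P0:M(10), P1:I, P2:I | bus: BusRdX,Flush
[13] P2: store L2 := 87 | P0:I, P1:I, P2:M(87) | bus: BusRdX,Flush
[14] P1: load  L0 | P0:I, P1:M(16), P2:I | bus: none
[15] P1: store L2 := 5 | P0:I, P1:M(5), P2:I | bus: BusRdX,Flush
[16] P0: store L2 := 8 | P0:M(8), P1:I, P2:I | bus: BusRdX,Flush
[17] P0: store L2 := 97 | P0:M(97), P1:I, P2:I | bus: none
[18] P2: store L1 := 15 | P0:I, P1:I, P2:M(15) | bus: BusRdX
[19] P2: load  L2 | P0:S(97), P1:I, P2:S(97) | bus: BusRd,Flush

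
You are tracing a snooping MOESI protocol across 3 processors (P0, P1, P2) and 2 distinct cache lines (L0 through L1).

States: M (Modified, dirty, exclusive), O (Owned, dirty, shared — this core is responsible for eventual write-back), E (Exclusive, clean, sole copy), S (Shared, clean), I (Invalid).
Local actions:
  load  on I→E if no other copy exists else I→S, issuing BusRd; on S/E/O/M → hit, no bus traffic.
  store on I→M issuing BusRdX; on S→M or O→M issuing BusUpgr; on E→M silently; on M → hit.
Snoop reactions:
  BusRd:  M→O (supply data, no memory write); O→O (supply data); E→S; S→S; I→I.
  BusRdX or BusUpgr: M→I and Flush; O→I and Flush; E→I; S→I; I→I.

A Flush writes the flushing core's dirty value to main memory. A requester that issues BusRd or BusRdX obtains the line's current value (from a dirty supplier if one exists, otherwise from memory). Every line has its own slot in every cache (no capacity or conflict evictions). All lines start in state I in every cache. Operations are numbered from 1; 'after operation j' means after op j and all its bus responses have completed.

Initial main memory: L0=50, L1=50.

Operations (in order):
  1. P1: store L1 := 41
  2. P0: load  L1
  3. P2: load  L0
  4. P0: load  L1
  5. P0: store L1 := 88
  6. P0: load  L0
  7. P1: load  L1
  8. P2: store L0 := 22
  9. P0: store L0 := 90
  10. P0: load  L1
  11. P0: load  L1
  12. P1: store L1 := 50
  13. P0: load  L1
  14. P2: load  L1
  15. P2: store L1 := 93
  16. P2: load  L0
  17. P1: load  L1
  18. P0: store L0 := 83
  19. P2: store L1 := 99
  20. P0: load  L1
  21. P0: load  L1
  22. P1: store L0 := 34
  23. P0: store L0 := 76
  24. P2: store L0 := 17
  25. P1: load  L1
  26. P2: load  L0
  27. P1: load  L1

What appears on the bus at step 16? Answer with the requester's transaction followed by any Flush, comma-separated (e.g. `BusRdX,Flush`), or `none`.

  op1 P1: store L1 := 41 → I/M/I on L1; bus BusRdX; mem=50
  op2 P0: load  L1 → S/O/I on L1; bus BusRd; mem=50
  op3 P2: load  L0 → I/I/E on L0; bus BusRd; mem=50
  op4 P0: load  L1 → S/O/I on L1; bus (none); mem=50
  op5 P0: store L1 := 88 → M/I/I on L1; bus BusUpgr Flush; mem=41
  op6 P0: load  L0 → S/I/S on L0; bus BusRd; mem=50
  op7 P1: load  L1 → O/S/I on L1; bus BusRd; mem=41
  op8 P2: store L0 := 22 → I/I/M on L0; bus BusUpgr; mem=50
  op9 P0: store L0 := 90 → M/I/I on L0; bus BusRdX Flush; mem=22
  op10 P0: load  L1 → O/S/I on L1; bus (none); mem=41
  op11 P0: load  L1 → O/S/I on L1; bus (none); mem=41
  op12 P1: store L1 := 50 → I/M/I on L1; bus BusUpgr Flush; mem=88
  op13 P0: load  L1 → S/O/I on L1; bus BusRd; mem=88
  op14 P2: load  L1 → S/O/S on L1; bus BusRd; mem=88
  op15 P2: store L1 := 93 → I/I/M on L1; bus BusUpgr Flush; mem=50
  op16 P2: load  L0 → O/I/S on L0; bus BusRd; mem=22
  op17 P1: load  L1 → I/S/O on L1; bus BusRd; mem=50
  op18 P0: store L0 := 83 → M/I/I on L0; bus BusUpgr; mem=22
  op19 P2: store L1 := 99 → I/I/M on L1; bus BusUpgr; mem=50
  op20 P0: load  L1 → S/I/O on L1; bus BusRd; mem=50
  op21 P0: load  L1 → S/I/O on L1; bus (none); mem=50
  op22 P1: store L0 := 34 → I/M/I on L0; bus BusRdX Flush; mem=83
  op23 P0: store L0 := 76 → M/I/I on L0; bus BusRdX Flush; mem=34
  op24 P2: store L0 := 17 → I/I/M on L0; bus BusRdX Flush; mem=76
  op25 P1: load  L1 → S/S/O on L1; bus BusRd; mem=50
  op26 P2: load  L0 → I/I/M on L0; bus (none); mem=76
  op27 P1: load  L1 → S/S/O on L1; bus (none); mem=50

bus = BusRd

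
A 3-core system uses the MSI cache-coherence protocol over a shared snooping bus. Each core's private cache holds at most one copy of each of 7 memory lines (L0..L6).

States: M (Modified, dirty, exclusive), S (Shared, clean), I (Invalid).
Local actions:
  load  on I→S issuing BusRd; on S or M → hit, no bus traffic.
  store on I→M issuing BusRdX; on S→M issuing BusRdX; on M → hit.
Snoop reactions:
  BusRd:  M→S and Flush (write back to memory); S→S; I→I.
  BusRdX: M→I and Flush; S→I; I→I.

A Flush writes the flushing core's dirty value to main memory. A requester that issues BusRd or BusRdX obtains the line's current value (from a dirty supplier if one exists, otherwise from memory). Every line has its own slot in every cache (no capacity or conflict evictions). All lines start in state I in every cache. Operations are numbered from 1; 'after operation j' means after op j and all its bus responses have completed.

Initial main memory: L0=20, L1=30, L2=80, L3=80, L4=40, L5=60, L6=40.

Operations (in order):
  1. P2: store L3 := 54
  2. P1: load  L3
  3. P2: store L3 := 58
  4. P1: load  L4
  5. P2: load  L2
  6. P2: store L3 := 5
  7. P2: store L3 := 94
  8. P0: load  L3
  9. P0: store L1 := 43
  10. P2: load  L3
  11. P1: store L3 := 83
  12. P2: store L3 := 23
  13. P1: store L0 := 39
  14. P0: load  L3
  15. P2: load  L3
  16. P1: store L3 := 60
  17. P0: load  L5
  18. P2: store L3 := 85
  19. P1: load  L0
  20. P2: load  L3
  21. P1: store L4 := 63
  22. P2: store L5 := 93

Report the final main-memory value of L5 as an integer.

step 1: P2: store L3 := 54  ⟶  IIM  (L3)  txn=BusRdX  M[L3]=80
step 2: P1: load  L3  ⟶  ISS  (L3)  txn=BusRd+Flush  M[L3]=54
step 3: P2: store L3 := 58  ⟶  IIM  (L3)  txn=BusRdX  M[L3]=54
step 4: P1: load  L4  ⟶  ISI  (L4)  txn=BusRd  M[L4]=40
step 5: P2: load  L2  ⟶  IIS  (L2)  txn=BusRd  M[L2]=80
step 6: P2: store L3 := 5  ⟶  IIM  (L3)  txn=∅  M[L3]=54
step 7: P2: store L3 := 94  ⟶  IIM  (L3)  txn=∅  M[L3]=54
step 8: P0: load  L3  ⟶  SIS  (L3)  txn=BusRd+Flush  M[L3]=94
step 9: P0: store L1 := 43  ⟶  MII  (L1)  txn=BusRdX  M[L1]=30
step 10: P2: load  L3  ⟶  SIS  (L3)  txn=∅  M[L3]=94
step 11: P1: store L3 := 83  ⟶  IMI  (L3)  txn=BusRdX  M[L3]=94
step 12: P2: store L3 := 23  ⟶  IIM  (L3)  txn=BusRdX+Flush  M[L3]=83
step 13: P1: store L0 := 39  ⟶  IMI  (L0)  txn=BusRdX  M[L0]=20
step 14: P0: load  L3  ⟶  SIS  (L3)  txn=BusRd+Flush  M[L3]=23
step 15: P2: load  L3  ⟶  SIS  (L3)  txn=∅  M[L3]=23
step 16: P1: store L3 := 60  ⟶  IMI  (L3)  txn=BusRdX  M[L3]=23
step 17: P0: load  L5  ⟶  SII  (L5)  txn=BusRd  M[L5]=60
step 18: P2: store L3 := 85  ⟶  IIM  (L3)  txn=BusRdX+Flush  M[L3]=60
step 19: P1: load  L0  ⟶  IMI  (L0)  txn=∅  M[L0]=20
step 20: P2: load  L3  ⟶  IIM  (L3)  txn=∅  M[L3]=60
step 21: P1: store L4 := 63  ⟶  IMI  (L4)  txn=BusRdX  M[L4]=40
step 22: P2: store L5 := 93  ⟶  IIM  (L5)  txn=BusRdX  M[L5]=60

memory[L5] = 60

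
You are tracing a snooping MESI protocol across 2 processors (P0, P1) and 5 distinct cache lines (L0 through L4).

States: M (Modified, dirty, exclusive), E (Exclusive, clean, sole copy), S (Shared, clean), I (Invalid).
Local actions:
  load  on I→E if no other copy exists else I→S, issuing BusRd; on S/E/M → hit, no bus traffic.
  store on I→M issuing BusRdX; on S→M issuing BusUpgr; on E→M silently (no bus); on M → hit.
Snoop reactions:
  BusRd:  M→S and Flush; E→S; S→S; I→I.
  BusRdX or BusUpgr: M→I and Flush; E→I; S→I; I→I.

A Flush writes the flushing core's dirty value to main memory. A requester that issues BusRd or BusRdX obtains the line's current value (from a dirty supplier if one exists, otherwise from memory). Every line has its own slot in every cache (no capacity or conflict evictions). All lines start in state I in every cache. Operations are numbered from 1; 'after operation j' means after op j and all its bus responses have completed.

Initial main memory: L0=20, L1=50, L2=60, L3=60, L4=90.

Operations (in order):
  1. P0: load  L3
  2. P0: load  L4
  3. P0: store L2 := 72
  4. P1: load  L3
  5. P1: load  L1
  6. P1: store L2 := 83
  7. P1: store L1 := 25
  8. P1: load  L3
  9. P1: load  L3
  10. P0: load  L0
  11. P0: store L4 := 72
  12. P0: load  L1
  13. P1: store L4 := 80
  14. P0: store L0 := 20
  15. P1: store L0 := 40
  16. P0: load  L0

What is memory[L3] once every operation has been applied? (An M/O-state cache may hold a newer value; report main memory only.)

  op1 P0: load  L3 → E/I on L3; bus BusRd; mem=60
  op2 P0: load  L4 → E/I on L4; bus BusRd; mem=90
  op3 P0: store L2 := 72 → M/I on L2; bus BusRdX; mem=60
  op4 P1: load  L3 → S/S on L3; bus BusRd; mem=60
  op5 P1: load  L1 → I/E on L1; bus BusRd; mem=50
  op6 P1: store L2 := 83 → I/M on L2; bus BusRdX Flush; mem=72
  op7 P1: store L1 := 25 → I/M on L1; bus (none); mem=50
  op8 P1: load  L3 → S/S on L3; bus (none); mem=60
  op9 P1: load  L3 → S/S on L3; bus (none); mem=60
  op10 P0: load  L0 → E/I on L0; bus BusRd; mem=20
  op11 P0: store L4 := 72 → M/I on L4; bus (none); mem=90
  op12 P0: load  L1 → S/S on L1; bus BusRd Flush; mem=25
  op13 P1: store L4 := 80 → I/M on L4; bus BusRdX Flush; mem=72
  op14 P0: store L0 := 20 → M/I on L0; bus (none); mem=20
  op15 P1: store L0 := 40 → I/M on L0; bus BusRdX Flush; mem=20
  op16 P0: load  L0 → S/S on L0; bus BusRd Flush; mem=40

memory[L3] = 60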